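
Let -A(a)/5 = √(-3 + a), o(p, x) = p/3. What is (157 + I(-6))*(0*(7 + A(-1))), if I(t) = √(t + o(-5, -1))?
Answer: 0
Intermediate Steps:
o(p, x) = p/3 (o(p, x) = p*(⅓) = p/3)
A(a) = -5*√(-3 + a)
I(t) = √(-5/3 + t) (I(t) = √(t + (⅓)*(-5)) = √(t - 5/3) = √(-5/3 + t))
(157 + I(-6))*(0*(7 + A(-1))) = (157 + √(-15 + 9*(-6))/3)*(0*(7 - 5*√(-3 - 1))) = (157 + √(-15 - 54)/3)*(0*(7 - 10*I)) = (157 + √(-69)/3)*(0*(7 - 10*I)) = (157 + (I*√69)/3)*(0*(7 - 10*I)) = (157 + I*√69/3)*0 = 0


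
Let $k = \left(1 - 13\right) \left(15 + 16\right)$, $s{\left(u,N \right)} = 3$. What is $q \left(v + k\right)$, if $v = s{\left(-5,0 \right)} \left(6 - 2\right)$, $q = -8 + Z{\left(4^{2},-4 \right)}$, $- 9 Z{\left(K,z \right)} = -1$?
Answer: $2840$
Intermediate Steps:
$Z{\left(K,z \right)} = \frac{1}{9}$ ($Z{\left(K,z \right)} = \left(- \frac{1}{9}\right) \left(-1\right) = \frac{1}{9}$)
$k = -372$ ($k = \left(-12\right) 31 = -372$)
$q = - \frac{71}{9}$ ($q = -8 + \frac{1}{9} = - \frac{71}{9} \approx -7.8889$)
$v = 12$ ($v = 3 \left(6 - 2\right) = 3 \cdot 4 = 12$)
$q \left(v + k\right) = - \frac{71 \left(12 - 372\right)}{9} = \left(- \frac{71}{9}\right) \left(-360\right) = 2840$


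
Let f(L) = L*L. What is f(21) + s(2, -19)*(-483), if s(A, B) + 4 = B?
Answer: 11550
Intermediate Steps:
f(L) = L²
s(A, B) = -4 + B
f(21) + s(2, -19)*(-483) = 21² + (-4 - 19)*(-483) = 441 - 23*(-483) = 441 + 11109 = 11550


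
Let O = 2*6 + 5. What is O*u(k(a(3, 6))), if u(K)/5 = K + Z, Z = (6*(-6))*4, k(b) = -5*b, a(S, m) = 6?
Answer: -14790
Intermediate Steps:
O = 17 (O = 12 + 5 = 17)
Z = -144 (Z = -36*4 = -144)
u(K) = -720 + 5*K (u(K) = 5*(K - 144) = 5*(-144 + K) = -720 + 5*K)
O*u(k(a(3, 6))) = 17*(-720 + 5*(-5*6)) = 17*(-720 + 5*(-30)) = 17*(-720 - 150) = 17*(-870) = -14790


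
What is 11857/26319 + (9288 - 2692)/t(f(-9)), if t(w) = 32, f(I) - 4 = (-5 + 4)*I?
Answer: 43494887/210552 ≈ 206.58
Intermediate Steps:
f(I) = 4 - I (f(I) = 4 + (-5 + 4)*I = 4 - I)
11857/26319 + (9288 - 2692)/t(f(-9)) = 11857/26319 + (9288 - 2692)/32 = 11857*(1/26319) + 6596*(1/32) = 11857/26319 + 1649/8 = 43494887/210552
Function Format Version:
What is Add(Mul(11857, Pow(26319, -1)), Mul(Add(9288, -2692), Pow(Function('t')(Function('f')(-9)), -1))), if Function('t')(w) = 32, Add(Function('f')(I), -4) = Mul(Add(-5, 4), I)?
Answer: Rational(43494887, 210552) ≈ 206.58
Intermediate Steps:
Function('f')(I) = Add(4, Mul(-1, I)) (Function('f')(I) = Add(4, Mul(Add(-5, 4), I)) = Add(4, Mul(-1, I)))
Add(Mul(11857, Pow(26319, -1)), Mul(Add(9288, -2692), Pow(Function('t')(Function('f')(-9)), -1))) = Add(Mul(11857, Pow(26319, -1)), Mul(Add(9288, -2692), Pow(32, -1))) = Add(Mul(11857, Rational(1, 26319)), Mul(6596, Rational(1, 32))) = Add(Rational(11857, 26319), Rational(1649, 8)) = Rational(43494887, 210552)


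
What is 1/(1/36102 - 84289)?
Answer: -36102/3043001477 ≈ -1.1864e-5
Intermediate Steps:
1/(1/36102 - 84289) = 1/(-3043001477/36102) = -36102/3043001477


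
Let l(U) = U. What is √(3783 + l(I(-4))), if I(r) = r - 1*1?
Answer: √3778 ≈ 61.465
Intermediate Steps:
I(r) = -1 + r (I(r) = r - 1 = -1 + r)
√(3783 + l(I(-4))) = √(3783 + (-1 - 4)) = √(3783 - 5) = √3778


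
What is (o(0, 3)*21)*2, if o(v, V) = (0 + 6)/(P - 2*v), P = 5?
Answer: 252/5 ≈ 50.400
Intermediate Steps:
o(v, V) = 6/(5 - 2*v) (o(v, V) = (0 + 6)/(5 - 2*v) = 6/(5 - 2*v))
(o(0, 3)*21)*2 = (-6/(-5 + 2*0)*21)*2 = (-6/(-5 + 0)*21)*2 = (-6/(-5)*21)*2 = (-6*(-1/5)*21)*2 = ((6/5)*21)*2 = (126/5)*2 = 252/5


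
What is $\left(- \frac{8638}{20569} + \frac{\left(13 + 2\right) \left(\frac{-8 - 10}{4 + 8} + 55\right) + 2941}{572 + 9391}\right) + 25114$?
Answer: $\frac{10293153029231}{409857894} \approx 25114.0$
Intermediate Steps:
$\left(- \frac{8638}{20569} + \frac{\left(13 + 2\right) \left(\frac{-8 - 10}{4 + 8} + 55\right) + 2941}{572 + 9391}\right) + 25114 = \left(\left(-8638\right) \frac{1}{20569} + \frac{15 \left(- \frac{18}{12} + 55\right) + 2941}{9963}\right) + 25114 = \left(- \frac{8638}{20569} + \left(15 \left(\left(-18\right) \frac{1}{12} + 55\right) + 2941\right) \frac{1}{9963}\right) + 25114 = \left(- \frac{8638}{20569} + \left(15 \left(- \frac{3}{2} + 55\right) + 2941\right) \frac{1}{9963}\right) + 25114 = \left(- \frac{8638}{20569} + \left(15 \cdot \frac{107}{2} + 2941\right) \frac{1}{9963}\right) + 25114 = \left(- \frac{8638}{20569} + \left(\frac{1605}{2} + 2941\right) \frac{1}{9963}\right) + 25114 = \left(- \frac{8638}{20569} + \frac{7487}{2} \cdot \frac{1}{9963}\right) + 25114 = \left(- \frac{8638}{20569} + \frac{7487}{19926}\right) + 25114 = - \frac{18120685}{409857894} + 25114 = \frac{10293153029231}{409857894}$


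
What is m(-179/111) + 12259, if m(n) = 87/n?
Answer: 2184704/179 ≈ 12205.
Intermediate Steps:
m(-179/111) + 12259 = 87/((-179/111)) + 12259 = 87/((-179*1/111)) + 12259 = 87/(-179/111) + 12259 = 87*(-111/179) + 12259 = -9657/179 + 12259 = 2184704/179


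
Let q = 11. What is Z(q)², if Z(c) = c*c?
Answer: 14641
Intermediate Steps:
Z(c) = c²
Z(q)² = (11²)² = 121² = 14641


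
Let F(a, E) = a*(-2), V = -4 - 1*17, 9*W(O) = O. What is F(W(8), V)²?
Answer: 256/81 ≈ 3.1605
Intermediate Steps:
W(O) = O/9
V = -21 (V = -4 - 17 = -21)
F(a, E) = -2*a
F(W(8), V)² = (-2*8/9)² = (-16/9)² = 256/81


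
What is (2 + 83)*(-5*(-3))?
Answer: 1275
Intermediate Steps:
(2 + 83)*(-5*(-3)) = 85*15 = 1275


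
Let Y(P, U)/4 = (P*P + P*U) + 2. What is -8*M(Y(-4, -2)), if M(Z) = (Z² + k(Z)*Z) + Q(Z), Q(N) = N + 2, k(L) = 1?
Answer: -88208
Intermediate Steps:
Q(N) = 2 + N
Y(P, U) = 8 + 4*P² + 4*P*U (Y(P, U) = 4*((P*P + P*U) + 2) = 4*((P² + P*U) + 2) = 4*(2 + P² + P*U) = 8 + 4*P² + 4*P*U)
M(Z) = 2 + Z² + 2*Z (M(Z) = (Z² + 1*Z) + (2 + Z) = (Z² + Z) + (2 + Z) = (Z + Z²) + (2 + Z) = 2 + Z² + 2*Z)
-8*M(Y(-4, -2)) = -8*(2 + (8 + 4*(-4)² + 4*(-4)*(-2))² + 2*(8 + 4*(-4)² + 4*(-4)*(-2))) = -8*(2 + (8 + 4*16 + 32)² + 2*(8 + 4*16 + 32)) = -8*(2 + (8 + 64 + 32)² + 2*(8 + 64 + 32)) = -8*(2 + 104² + 2*104) = -8*(2 + 10816 + 208) = -8*11026 = -88208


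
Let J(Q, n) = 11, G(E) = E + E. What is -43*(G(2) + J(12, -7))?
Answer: -645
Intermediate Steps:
G(E) = 2*E
-43*(G(2) + J(12, -7)) = -43*(2*2 + 11) = -43*(4 + 11) = -43*15 = -645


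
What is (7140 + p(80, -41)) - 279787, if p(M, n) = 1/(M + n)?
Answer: -10633232/39 ≈ -2.7265e+5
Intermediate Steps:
(7140 + p(80, -41)) - 279787 = (7140 + 1/(80 - 41)) - 279787 = (7140 + 1/39) - 279787 = 278461/39 - 279787 = -10633232/39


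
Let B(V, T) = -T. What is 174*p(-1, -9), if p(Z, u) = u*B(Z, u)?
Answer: -14094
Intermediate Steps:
p(Z, u) = -u**2 (p(Z, u) = u*(-u) = -u**2)
174*p(-1, -9) = 174*(-1*(-9)**2) = 174*(-1*81) = 174*(-81) = -14094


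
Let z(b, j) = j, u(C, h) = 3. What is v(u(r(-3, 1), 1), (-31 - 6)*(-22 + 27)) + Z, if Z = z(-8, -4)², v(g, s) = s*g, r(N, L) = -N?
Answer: -539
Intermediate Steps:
v(g, s) = g*s
Z = 16 (Z = (-4)² = 16)
v(u(r(-3, 1), 1), (-31 - 6)*(-22 + 27)) + Z = 3*((-31 - 6)*(-22 + 27)) + 16 = 3*(-37*5) + 16 = 3*(-185) + 16 = -555 + 16 = -539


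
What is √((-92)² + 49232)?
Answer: 4*√3606 ≈ 240.20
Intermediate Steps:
√((-92)² + 49232) = √(8464 + 49232) = √57696 = 4*√3606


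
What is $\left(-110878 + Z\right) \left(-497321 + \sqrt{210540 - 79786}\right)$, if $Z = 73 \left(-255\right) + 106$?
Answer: $64346872227 - 129387 \sqrt{130754} \approx 6.43 \cdot 10^{10}$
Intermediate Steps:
$Z = -18509$ ($Z = -18615 + 106 = -18509$)
$\left(-110878 + Z\right) \left(-497321 + \sqrt{210540 - 79786}\right) = \left(-110878 - 18509\right) \left(-497321 + \sqrt{210540 - 79786}\right) = - 129387 \left(-497321 + \sqrt{130754}\right) = 64346872227 - 129387 \sqrt{130754}$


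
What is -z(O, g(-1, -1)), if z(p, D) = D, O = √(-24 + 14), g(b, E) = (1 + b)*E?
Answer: 0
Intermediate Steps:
g(b, E) = E*(1 + b)
O = I*√10 (O = √(-10) = I*√10 ≈ 3.1623*I)
-z(O, g(-1, -1)) = -(-1)*(1 - 1) = -(-1)*0 = -1*0 = 0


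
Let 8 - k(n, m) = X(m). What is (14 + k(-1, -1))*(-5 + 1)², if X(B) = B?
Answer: 368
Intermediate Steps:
k(n, m) = 8 - m
(14 + k(-1, -1))*(-5 + 1)² = (14 + (8 - 1*(-1)))*(-5 + 1)² = (14 + (8 + 1))*(-4)² = (14 + 9)*16 = 23*16 = 368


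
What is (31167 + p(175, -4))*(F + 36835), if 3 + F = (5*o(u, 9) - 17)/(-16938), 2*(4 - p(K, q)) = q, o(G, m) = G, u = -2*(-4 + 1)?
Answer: 6482533447573/5646 ≈ 1.1482e+9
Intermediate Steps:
u = 6 (u = -2*(-3) = 6)
p(K, q) = 4 - q/2
F = -50827/16938 (F = -3 + (5*6 - 17)/(-16938) = -3 + (30 - 17)*(-1/16938) = -3 + 13*(-1/16938) = -3 - 13/16938 = -50827/16938 ≈ -3.0008)
(31167 + p(175, -4))*(F + 36835) = (31167 + (4 - ½*(-4)))*(-50827/16938 + 36835) = (31167 + (4 + 2))*(623860403/16938) = (31167 + 6)*(623860403/16938) = 31173*(623860403/16938) = 6482533447573/5646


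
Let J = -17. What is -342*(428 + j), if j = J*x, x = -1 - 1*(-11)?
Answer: -88236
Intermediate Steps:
x = 10 (x = -1 + 11 = 10)
j = -170 (j = -17*10 = -170)
-342*(428 + j) = -342*(428 - 170) = -342*258 = -88236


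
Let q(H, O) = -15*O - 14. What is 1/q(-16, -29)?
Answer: 1/421 ≈ 0.0023753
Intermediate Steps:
q(H, O) = -14 - 15*O
1/q(-16, -29) = 1/(-14 - 15*(-29)) = 1/(-14 + 435) = 1/421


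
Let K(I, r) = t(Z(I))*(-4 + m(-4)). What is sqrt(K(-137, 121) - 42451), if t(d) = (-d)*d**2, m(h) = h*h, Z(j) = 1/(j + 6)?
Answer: I*sqrt(12501816144799)/17161 ≈ 206.04*I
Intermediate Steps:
Z(j) = 1/(6 + j)
m(h) = h**2
t(d) = -d**3
K(I, r) = -12/(6 + I)**3 (K(I, r) = (-(1/(6 + I))**3)*(-4 + (-4)**2) = (-1/(6 + I)**3)*(-4 + 16) = -1/(6 + I)**3*12 = -12/(6 + I)**3)
sqrt(K(-137, 121) - 42451) = sqrt(-12/(6 - 137)**3 - 42451) = sqrt(-12/(-131)**3 - 42451) = sqrt(-12*(-1/2248091) - 42451) = sqrt(12/2248091 - 42451) = sqrt(-95433711029/2248091) = I*sqrt(12501816144799)/17161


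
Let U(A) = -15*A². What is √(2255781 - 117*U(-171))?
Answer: 2*√13393434 ≈ 7319.4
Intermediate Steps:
√(2255781 - 117*U(-171)) = √(2255781 - (-1755)*(-171)²) = √(2255781 - (-1755)*29241) = √(2255781 - 117*(-438615)) = √(2255781 + 51317955) = √53573736 = 2*√13393434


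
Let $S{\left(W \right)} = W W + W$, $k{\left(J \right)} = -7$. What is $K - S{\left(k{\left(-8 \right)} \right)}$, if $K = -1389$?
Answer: $-1431$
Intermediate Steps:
$S{\left(W \right)} = W + W^{2}$ ($S{\left(W \right)} = W^{2} + W = W + W^{2}$)
$K - S{\left(k{\left(-8 \right)} \right)} = -1389 - - 7 \left(1 - 7\right) = -1389 - \left(-7\right) \left(-6\right) = -1389 - 42 = -1431$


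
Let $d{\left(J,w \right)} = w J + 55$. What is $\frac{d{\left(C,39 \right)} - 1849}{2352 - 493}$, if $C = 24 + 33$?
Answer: $\frac{3}{13} \approx 0.23077$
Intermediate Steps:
$C = 57$
$d{\left(J,w \right)} = 55 + J w$ ($d{\left(J,w \right)} = J w + 55 = 55 + J w$)
$\frac{d{\left(C,39 \right)} - 1849}{2352 - 493} = \frac{\left(55 + 57 \cdot 39\right) - 1849}{2352 - 493} = \frac{\left(55 + 2223\right) - 1849}{1859} = \left(2278 - 1849\right) \frac{1}{1859} = 429 \cdot \frac{1}{1859} = \frac{3}{13}$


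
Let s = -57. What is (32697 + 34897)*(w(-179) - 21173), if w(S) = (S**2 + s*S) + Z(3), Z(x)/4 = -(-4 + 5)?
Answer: 1424002798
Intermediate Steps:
Z(x) = -4 (Z(x) = 4*(-(-4 + 5)) = 4*(-1*1) = 4*(-1) = -4)
w(S) = -4 + S**2 - 57*S (w(S) = (S**2 - 57*S) - 4 = -4 + S**2 - 57*S)
(32697 + 34897)*(w(-179) - 21173) = (32697 + 34897)*((-4 + (-179)**2 - 57*(-179)) - 21173) = 67594*((-4 + 32041 + 10203) - 21173) = 67594*(42240 - 21173) = 67594*21067 = 1424002798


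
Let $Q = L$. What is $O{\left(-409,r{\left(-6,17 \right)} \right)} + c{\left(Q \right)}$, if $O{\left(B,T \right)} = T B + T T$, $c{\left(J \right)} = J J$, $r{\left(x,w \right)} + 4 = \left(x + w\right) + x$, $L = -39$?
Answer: $1113$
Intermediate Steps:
$Q = -39$
$r{\left(x,w \right)} = -4 + w + 2 x$ ($r{\left(x,w \right)} = -4 + \left(\left(x + w\right) + x\right) = -4 + \left(\left(w + x\right) + x\right) = -4 + \left(w + 2 x\right) = -4 + w + 2 x$)
$c{\left(J \right)} = J^{2}$
$O{\left(B,T \right)} = T^{2} + B T$ ($O{\left(B,T \right)} = B T + T^{2} = T^{2} + B T$)
$O{\left(-409,r{\left(-6,17 \right)} \right)} + c{\left(Q \right)} = \left(-4 + 17 + 2 \left(-6\right)\right) \left(-409 + \left(-4 + 17 + 2 \left(-6\right)\right)\right) + \left(-39\right)^{2} = \left(-4 + 17 - 12\right) \left(-409 - -1\right) + 1521 = 1 \left(-409 + 1\right) + 1521 = 1 \left(-408\right) + 1521 = -408 + 1521 = 1113$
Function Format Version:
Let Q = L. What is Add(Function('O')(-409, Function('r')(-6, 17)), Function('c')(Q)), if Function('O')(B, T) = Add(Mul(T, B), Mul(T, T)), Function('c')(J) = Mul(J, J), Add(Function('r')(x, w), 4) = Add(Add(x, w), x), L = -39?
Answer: 1113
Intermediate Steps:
Q = -39
Function('r')(x, w) = Add(-4, w, Mul(2, x)) (Function('r')(x, w) = Add(-4, Add(Add(x, w), x)) = Add(-4, Add(Add(w, x), x)) = Add(-4, Add(w, Mul(2, x))) = Add(-4, w, Mul(2, x)))
Function('c')(J) = Pow(J, 2)
Function('O')(B, T) = Add(Pow(T, 2), Mul(B, T)) (Function('O')(B, T) = Add(Mul(B, T), Pow(T, 2)) = Add(Pow(T, 2), Mul(B, T)))
Add(Function('O')(-409, Function('r')(-6, 17)), Function('c')(Q)) = Add(Mul(Add(-4, 17, Mul(2, -6)), Add(-409, Add(-4, 17, Mul(2, -6)))), Pow(-39, 2)) = Add(Mul(Add(-4, 17, -12), Add(-409, Add(-4, 17, -12))), 1521) = Add(Mul(1, Add(-409, 1)), 1521) = Add(Mul(1, -408), 1521) = Add(-408, 1521) = 1113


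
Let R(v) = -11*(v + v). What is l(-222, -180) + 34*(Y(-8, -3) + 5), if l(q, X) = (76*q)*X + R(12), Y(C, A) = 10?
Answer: 3037206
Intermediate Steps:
R(v) = -22*v
l(q, X) = -264 + 76*X*q (l(q, X) = (76*q)*X - 22*12 = 76*X*q - 264 = -264 + 76*X*q)
l(-222, -180) + 34*(Y(-8, -3) + 5) = (-264 + 76*(-180)*(-222)) + 34*(10 + 5) = (-264 + 3036960) + 34*15 = 3036696 + 510 = 3037206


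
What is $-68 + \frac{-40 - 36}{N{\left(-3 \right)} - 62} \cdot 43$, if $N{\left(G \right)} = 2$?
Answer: $- \frac{203}{15} \approx -13.533$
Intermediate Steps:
$-68 + \frac{-40 - 36}{N{\left(-3 \right)} - 62} \cdot 43 = -68 + \frac{-40 - 36}{2 - 62} \cdot 43 = -68 + - \frac{76}{-60} \cdot 43 = -68 + \left(-76\right) \left(- \frac{1}{60}\right) 43 = -68 + \frac{19}{15} \cdot 43 = -68 + \frac{817}{15} = - \frac{203}{15}$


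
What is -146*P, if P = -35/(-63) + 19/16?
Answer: -18323/72 ≈ -254.49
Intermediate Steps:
P = 251/144 (P = -35*(-1/63) + 19*(1/16) = 5/9 + 19/16 = 251/144 ≈ 1.7431)
-146*P = -146*251/144 = -18323/72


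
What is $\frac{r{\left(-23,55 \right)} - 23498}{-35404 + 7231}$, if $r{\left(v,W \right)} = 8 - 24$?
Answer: $\frac{7838}{9391} \approx 0.83463$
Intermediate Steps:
$r{\left(v,W \right)} = -16$ ($r{\left(v,W \right)} = 8 - 24 = -16$)
$\frac{r{\left(-23,55 \right)} - 23498}{-35404 + 7231} = \frac{-16 - 23498}{-35404 + 7231} = - \frac{23514}{-28173} = \left(-23514\right) \left(- \frac{1}{28173}\right) = \frac{7838}{9391}$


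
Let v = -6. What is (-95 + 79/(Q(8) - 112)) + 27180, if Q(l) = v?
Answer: 3195951/118 ≈ 27084.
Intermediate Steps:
Q(l) = -6
(-95 + 79/(Q(8) - 112)) + 27180 = (-95 + 79/(-6 - 112)) + 27180 = (-95 + 79/(-118)) + 27180 = (-95 - 1/118*79) + 27180 = (-95 - 79/118) + 27180 = -11289/118 + 27180 = 3195951/118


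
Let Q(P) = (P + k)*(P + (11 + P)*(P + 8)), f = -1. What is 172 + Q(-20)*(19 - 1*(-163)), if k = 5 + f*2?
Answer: -272100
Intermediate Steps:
k = 3 (k = 5 - 1*2 = 5 - 2 = 3)
Q(P) = (3 + P)*(P + (8 + P)*(11 + P)) (Q(P) = (P + 3)*(P + (11 + P)*(P + 8)) = (3 + P)*(P + (11 + P)*(8 + P)) = (3 + P)*(P + (8 + P)*(11 + P)))
172 + Q(-20)*(19 - 1*(-163)) = 172 + (264 + (-20)³ + 23*(-20)² + 148*(-20))*(19 - 1*(-163)) = 172 + (264 - 8000 + 23*400 - 2960)*(19 + 163) = 172 + (264 - 8000 + 9200 - 2960)*182 = 172 - 1496*182 = 172 - 272272 = -272100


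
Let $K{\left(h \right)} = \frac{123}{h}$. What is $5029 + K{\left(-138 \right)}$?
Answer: $\frac{231293}{46} \approx 5028.1$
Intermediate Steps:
$5029 + K{\left(-138 \right)} = 5029 + \frac{123}{-138} = 5029 + 123 \left(- \frac{1}{138}\right) = 5029 - \frac{41}{46} = \frac{231293}{46}$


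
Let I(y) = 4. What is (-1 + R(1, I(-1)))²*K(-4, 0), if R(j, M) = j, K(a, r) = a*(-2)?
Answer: 0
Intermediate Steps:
K(a, r) = -2*a
(-1 + R(1, I(-1)))²*K(-4, 0) = (-1 + 1)²*(-2*(-4)) = 0²*8 = 0*8 = 0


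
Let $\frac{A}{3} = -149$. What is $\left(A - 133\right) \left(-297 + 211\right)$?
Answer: $49880$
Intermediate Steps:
$A = -447$ ($A = 3 \left(-149\right) = -447$)
$\left(A - 133\right) \left(-297 + 211\right) = \left(-447 - 133\right) \left(-297 + 211\right) = \left(-580\right) \left(-86\right) = 49880$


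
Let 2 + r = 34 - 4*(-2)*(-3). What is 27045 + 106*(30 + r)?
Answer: 31073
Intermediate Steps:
r = 8 (r = -2 + (34 - 4*(-2)*(-3)) = -2 + (34 - (-8)*(-3)) = -2 + (34 - 1*24) = -2 + (34 - 24) = -2 + 10 = 8)
27045 + 106*(30 + r) = 27045 + 106*(30 + 8) = 27045 + 106*38 = 27045 + 4028 = 31073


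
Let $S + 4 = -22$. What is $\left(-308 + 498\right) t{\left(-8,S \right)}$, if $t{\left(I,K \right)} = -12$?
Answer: $-2280$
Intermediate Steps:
$S = -26$ ($S = -4 - 22 = -26$)
$\left(-308 + 498\right) t{\left(-8,S \right)} = \left(-308 + 498\right) \left(-12\right) = 190 \left(-12\right) = -2280$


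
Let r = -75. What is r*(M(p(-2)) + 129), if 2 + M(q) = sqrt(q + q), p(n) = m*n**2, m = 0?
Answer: -9525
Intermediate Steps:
p(n) = 0 (p(n) = 0*n**2 = 0)
M(q) = -2 + sqrt(2)*sqrt(q) (M(q) = -2 + sqrt(q + q) = -2 + sqrt(2*q) = -2 + sqrt(2)*sqrt(q))
r*(M(p(-2)) + 129) = -75*((-2 + sqrt(2)*sqrt(0)) + 129) = -75*((-2 + sqrt(2)*0) + 129) = -75*((-2 + 0) + 129) = -75*(-2 + 129) = -75*127 = -9525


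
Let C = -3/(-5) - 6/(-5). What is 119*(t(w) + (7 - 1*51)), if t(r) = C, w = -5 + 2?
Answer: -25109/5 ≈ -5021.8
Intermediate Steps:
w = -3
C = 9/5 (C = -3*(-⅕) - 6*(-⅕) = ⅗ + 6/5 = 9/5 ≈ 1.8000)
t(r) = 9/5
119*(t(w) + (7 - 1*51)) = 119*(9/5 + (7 - 1*51)) = 119*(9/5 + (7 - 51)) = 119*(9/5 - 44) = 119*(-211/5) = -25109/5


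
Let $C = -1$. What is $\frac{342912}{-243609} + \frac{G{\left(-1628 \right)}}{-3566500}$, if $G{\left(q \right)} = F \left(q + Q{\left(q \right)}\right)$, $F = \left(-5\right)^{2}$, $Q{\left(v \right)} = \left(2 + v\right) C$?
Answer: $- \frac{8153223117}{5792209990} \approx -1.4076$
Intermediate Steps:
$Q{\left(v \right)} = -2 - v$ ($Q{\left(v \right)} = \left(2 + v\right) \left(-1\right) = -2 - v$)
$F = 25$
$G{\left(q \right)} = -50$ ($G{\left(q \right)} = 25 \left(q - \left(2 + q\right)\right) = 25 \left(-2\right) = -50$)
$\frac{342912}{-243609} + \frac{G{\left(-1628 \right)}}{-3566500} = \frac{342912}{-243609} - \frac{50}{-3566500} = 342912 \left(- \frac{1}{243609}\right) - - \frac{1}{71330} = - \frac{114304}{81203} + \frac{1}{71330} = - \frac{8153223117}{5792209990}$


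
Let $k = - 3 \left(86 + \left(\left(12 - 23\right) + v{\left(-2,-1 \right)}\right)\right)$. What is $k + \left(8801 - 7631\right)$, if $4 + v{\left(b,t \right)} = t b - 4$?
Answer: $963$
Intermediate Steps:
$v{\left(b,t \right)} = -8 + b t$ ($v{\left(b,t \right)} = -4 + \left(t b - 4\right) = -4 + \left(b t - 4\right) = -4 + \left(-4 + b t\right) = -8 + b t$)
$k = -207$ ($k = - 3 \left(86 + \left(\left(12 - 23\right) - 6\right)\right) = - 3 \left(86 + \left(-11 + \left(-8 + 2\right)\right)\right) = - 3 \left(86 - 17\right) = \left(-3\right) 69 = -207$)
$k + \left(8801 - 7631\right) = -207 + \left(8801 - 7631\right) = -207 + 1170 = 963$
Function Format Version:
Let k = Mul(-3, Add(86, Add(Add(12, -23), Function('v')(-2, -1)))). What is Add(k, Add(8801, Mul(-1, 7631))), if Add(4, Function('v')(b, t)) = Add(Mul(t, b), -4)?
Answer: 963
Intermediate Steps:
Function('v')(b, t) = Add(-8, Mul(b, t)) (Function('v')(b, t) = Add(-4, Add(Mul(t, b), -4)) = Add(-4, Add(Mul(b, t), -4)) = Add(-4, Add(-4, Mul(b, t))) = Add(-8, Mul(b, t)))
k = -207 (k = Mul(-3, Add(86, Add(Add(12, -23), Add(-8, Mul(-2, -1))))) = Mul(-3, Add(86, Add(-11, Add(-8, 2)))) = Mul(-3, Add(86, Add(-11, -6))) = Mul(-3, Add(86, -17)) = Mul(-3, 69) = -207)
Add(k, Add(8801, Mul(-1, 7631))) = Add(-207, Add(8801, Mul(-1, 7631))) = Add(-207, Add(8801, -7631)) = Add(-207, 1170) = 963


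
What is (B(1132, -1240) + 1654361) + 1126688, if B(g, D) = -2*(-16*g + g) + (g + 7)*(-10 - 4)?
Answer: 2799063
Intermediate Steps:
B(g, D) = -98 + 16*g (B(g, D) = -(-30)*g + (7 + g)*(-14) = 30*g + (-98 - 14*g) = -98 + 16*g)
(B(1132, -1240) + 1654361) + 1126688 = ((-98 + 16*1132) + 1654361) + 1126688 = ((-98 + 18112) + 1654361) + 1126688 = (18014 + 1654361) + 1126688 = 1672375 + 1126688 = 2799063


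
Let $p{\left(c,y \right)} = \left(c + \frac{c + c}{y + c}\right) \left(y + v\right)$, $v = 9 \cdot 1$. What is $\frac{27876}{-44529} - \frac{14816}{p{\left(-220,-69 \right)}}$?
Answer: $- \frac{6172307902}{3514451325} \approx -1.7563$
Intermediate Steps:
$v = 9$
$p{\left(c,y \right)} = \left(9 + y\right) \left(c + \frac{2 c}{c + y}\right)$ ($p{\left(c,y \right)} = \left(c + \frac{c + c}{y + c}\right) \left(y + 9\right) = \left(c + \frac{2 c}{c + y}\right) \left(9 + y\right) = \left(9 + y\right) \left(c + \frac{2 c}{c + y}\right)$)
$\frac{27876}{-44529} - \frac{14816}{p{\left(-220,-69 \right)}} = \frac{27876}{-44529} - \frac{14816}{\left(-220\right) \frac{1}{-220 - 69} \left(18 + \left(-69\right)^{2} + 9 \left(-220\right) + 11 \left(-69\right) - -15180\right)} = 27876 \left(- \frac{1}{44529}\right) - \frac{14816}{\left(-220\right) \frac{1}{-289} \left(18 + 4761 - 1980 - 759 + 15180\right)} = - \frac{9292}{14843} - \frac{14816}{\left(-220\right) \left(- \frac{1}{289}\right) 17220} = - \frac{9292}{14843} - \frac{14816}{\frac{3788400}{289}} = - \frac{9292}{14843} - \frac{267614}{236775} = - \frac{6172307902}{3514451325}$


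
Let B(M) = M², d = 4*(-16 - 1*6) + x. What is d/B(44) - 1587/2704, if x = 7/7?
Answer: -103365/163592 ≈ -0.63185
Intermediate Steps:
x = 1 (x = 7*(⅐) = 1)
d = -87 (d = 4*(-16 - 1*6) + 1 = 4*(-16 - 6) + 1 = 4*(-22) + 1 = -88 + 1 = -87)
d/B(44) - 1587/2704 = -87/(44²) - 1587/2704 = -87/1936 - 1587*1/2704 = -87*1/1936 - 1587/2704 = -87/1936 - 1587/2704 = -103365/163592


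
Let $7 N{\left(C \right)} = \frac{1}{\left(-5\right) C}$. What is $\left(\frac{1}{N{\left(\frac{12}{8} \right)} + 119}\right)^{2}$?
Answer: $\frac{11025}{156075049} \approx 7.0639 \cdot 10^{-5}$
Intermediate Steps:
$N{\left(C \right)} = - \frac{1}{35 C}$ ($N{\left(C \right)} = \frac{1}{7 \left(- 5 C\right)} = \frac{\left(- \frac{1}{5}\right) \frac{1}{C}}{7} = - \frac{1}{35 C}$)
$\left(\frac{1}{N{\left(\frac{12}{8} \right)} + 119}\right)^{2} = \left(\frac{1}{- \frac{1}{35 \cdot \frac{12}{8}} + 119}\right)^{2} = \left(\frac{1}{- \frac{1}{35 \cdot 12 \cdot \frac{1}{8}} + 119}\right)^{2} = \left(\frac{1}{- \frac{1}{35 \cdot \frac{3}{2}} + 119}\right)^{2} = \left(\frac{1}{\left(- \frac{1}{35}\right) \frac{2}{3} + 119}\right)^{2} = \left(\frac{1}{- \frac{2}{105} + 119}\right)^{2} = \left(\frac{1}{\frac{12493}{105}}\right)^{2} = \left(\frac{105}{12493}\right)^{2} = \frac{11025}{156075049}$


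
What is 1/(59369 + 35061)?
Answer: 1/94430 ≈ 1.0590e-5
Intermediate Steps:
1/(59369 + 35061) = 1/94430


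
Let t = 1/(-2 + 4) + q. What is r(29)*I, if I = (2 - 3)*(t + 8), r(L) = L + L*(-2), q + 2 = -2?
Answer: 261/2 ≈ 130.50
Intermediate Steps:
q = -4 (q = -2 - 2 = -4)
r(L) = -L (r(L) = L - 2*L = -L)
t = -7/2 (t = 1/(-2 + 4) - 4 = 1/2 - 4 = -7/2 ≈ -3.5000)
I = -9/2 (I = (2 - 3)*(-7/2 + 8) = -1*9/2 = -9/2 ≈ -4.5000)
r(29)*I = -1*29*(-9/2) = -29*(-9/2) = 261/2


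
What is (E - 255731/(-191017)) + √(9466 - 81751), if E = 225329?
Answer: 43041925324/191017 + I*√72285 ≈ 2.2533e+5 + 268.86*I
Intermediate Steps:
(E - 255731/(-191017)) + √(9466 - 81751) = (225329 - 255731/(-191017)) + √(9466 - 81751) = (225329 - 255731*(-1/191017)) + √(-72285) = (225329 + 255731/191017) + I*√72285 = 43041925324/191017 + I*√72285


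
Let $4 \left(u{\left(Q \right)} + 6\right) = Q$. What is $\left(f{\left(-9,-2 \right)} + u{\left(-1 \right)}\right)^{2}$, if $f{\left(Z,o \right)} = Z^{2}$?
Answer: $\frac{89401}{16} \approx 5587.6$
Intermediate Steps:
$u{\left(Q \right)} = -6 + \frac{Q}{4}$
$\left(f{\left(-9,-2 \right)} + u{\left(-1 \right)}\right)^{2} = \left(\left(-9\right)^{2} + \left(-6 + \frac{1}{4} \left(-1\right)\right)\right)^{2} = \left(81 - \frac{25}{4}\right)^{2} = \left(\frac{299}{4}\right)^{2} = \frac{89401}{16}$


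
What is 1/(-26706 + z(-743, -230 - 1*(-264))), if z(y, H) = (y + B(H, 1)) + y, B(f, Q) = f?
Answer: -1/28158 ≈ -3.5514e-5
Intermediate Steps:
z(y, H) = H + 2*y (z(y, H) = (y + H) + y = (H + y) + y = H + 2*y)
1/(-26706 + z(-743, -230 - 1*(-264))) = 1/(-26706 + ((-230 - 1*(-264)) + 2*(-743))) = 1/(-26706 + ((-230 + 264) - 1486)) = 1/(-26706 + (34 - 1486)) = 1/(-26706 - 1452) = 1/(-28158) = -1/28158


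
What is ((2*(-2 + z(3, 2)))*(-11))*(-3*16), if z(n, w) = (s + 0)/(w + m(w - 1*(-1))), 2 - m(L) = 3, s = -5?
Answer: -7392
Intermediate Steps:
m(L) = -1 (m(L) = 2 - 1*3 = 2 - 3 = -1)
z(n, w) = -5/(-1 + w) (z(n, w) = (-5 + 0)/(w - 1) = -5/(-1 + w))
((2*(-2 + z(3, 2)))*(-11))*(-3*16) = ((2*(-2 - 5/(-1 + 2)))*(-11))*(-3*16) = ((2*(-2 - 5/1))*(-11))*(-48) = ((2*(-2 - 5*1))*(-11))*(-48) = ((2*(-2 - 5))*(-11))*(-48) = ((2*(-7))*(-11))*(-48) = -14*(-11)*(-48) = 154*(-48) = -7392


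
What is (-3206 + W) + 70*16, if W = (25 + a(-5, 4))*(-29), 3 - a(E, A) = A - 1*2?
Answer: -2840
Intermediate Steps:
a(E, A) = 5 - A (a(E, A) = 3 - (A - 1*2) = 3 - (A - 2) = 3 - (-2 + A) = 3 + (2 - A) = 5 - A)
W = -754 (W = (25 + (5 - 1*4))*(-29) = (25 + (5 - 4))*(-29) = (25 + 1)*(-29) = 26*(-29) = -754)
(-3206 + W) + 70*16 = (-3206 - 754) + 70*16 = -3960 + 1120 = -2840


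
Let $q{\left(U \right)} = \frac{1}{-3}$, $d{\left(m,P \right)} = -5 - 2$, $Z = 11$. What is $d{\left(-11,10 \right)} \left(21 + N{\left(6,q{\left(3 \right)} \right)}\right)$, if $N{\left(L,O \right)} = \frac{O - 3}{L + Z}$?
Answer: $- \frac{7427}{51} \approx -145.63$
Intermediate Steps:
$d{\left(m,P \right)} = -7$
$q{\left(U \right)} = - \frac{1}{3}$
$N{\left(L,O \right)} = \frac{-3 + O}{11 + L}$ ($N{\left(L,O \right)} = \frac{O - 3}{L + 11} = \frac{-3 + O}{11 + L}$)
$d{\left(-11,10 \right)} \left(21 + N{\left(6,q{\left(3 \right)} \right)}\right) = - 7 \left(21 + \frac{-3 - \frac{1}{3}}{11 + 6}\right) = - 7 \left(21 + \frac{1}{17} \left(- \frac{10}{3}\right)\right) = - 7 \left(21 - \frac{10}{51}\right) = \left(-7\right) \frac{1061}{51} = - \frac{7427}{51}$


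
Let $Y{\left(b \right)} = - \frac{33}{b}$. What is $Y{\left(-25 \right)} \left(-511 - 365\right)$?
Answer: $- \frac{28908}{25} \approx -1156.3$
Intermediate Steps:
$Y{\left(-25 \right)} \left(-511 - 365\right) = - \frac{33}{-25} \left(-511 - 365\right) = \left(-33\right) \left(- \frac{1}{25}\right) \left(-876\right) = \frac{33}{25} \left(-876\right) = - \frac{28908}{25}$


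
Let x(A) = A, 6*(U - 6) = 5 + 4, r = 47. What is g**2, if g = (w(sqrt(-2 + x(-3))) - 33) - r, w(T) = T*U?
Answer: 24475/4 - 1200*I*sqrt(5) ≈ 6118.8 - 2683.3*I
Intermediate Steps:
U = 15/2 (U = 6 + (5 + 4)/6 = 6 + (1/6)*9 = 6 + 3/2 = 15/2 ≈ 7.5000)
w(T) = 15*T/2 (w(T) = T*(15/2) = 15*T/2)
g = -80 + 15*I*sqrt(5)/2 (g = (15*sqrt(-2 - 3)/2 - 33) - 1*47 = (15*sqrt(-5)/2 - 33) - 47 = (15*(I*sqrt(5))/2 - 33) - 47 = (15*I*sqrt(5)/2 - 33) - 47 = (-33 + 15*I*sqrt(5)/2) - 47 = -80 + 15*I*sqrt(5)/2 ≈ -80.0 + 16.771*I)
g**2 = (-80 + 15*I*sqrt(5)/2)**2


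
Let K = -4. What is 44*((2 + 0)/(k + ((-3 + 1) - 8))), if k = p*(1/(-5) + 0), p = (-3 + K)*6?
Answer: -55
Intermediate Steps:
p = -42 (p = (-3 - 4)*6 = -7*6 = -42)
k = 42/5 (k = -42*(1/(-5) + 0) = -42*(-⅕ + 0) = -42*(-⅕) = 42/5 ≈ 8.4000)
44*((2 + 0)/(k + ((-3 + 1) - 8))) = 44*((2 + 0)/(42/5 + ((-3 + 1) - 8))) = 44*(2/(42/5 + (-2 - 8))) = 44*(2/(42/5 - 10)) = 44*(2/(-8/5)) = 44*(2*(-5/8)) = 44*(-5/4) = -55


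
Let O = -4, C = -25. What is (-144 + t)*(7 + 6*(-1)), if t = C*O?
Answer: -44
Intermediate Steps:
t = 100 (t = -25*(-4) = 100)
(-144 + t)*(7 + 6*(-1)) = (-144 + 100)*(7 + 6*(-1)) = -44*(7 - 6) = -44*1 = -44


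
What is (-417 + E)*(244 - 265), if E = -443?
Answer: 18060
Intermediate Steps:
(-417 + E)*(244 - 265) = (-417 - 443)*(244 - 265) = -860*(-21) = 18060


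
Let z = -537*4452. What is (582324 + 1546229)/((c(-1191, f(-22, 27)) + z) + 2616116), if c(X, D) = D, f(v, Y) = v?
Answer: 68663/7270 ≈ 9.4447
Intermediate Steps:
z = -2390724
(582324 + 1546229)/((c(-1191, f(-22, 27)) + z) + 2616116) = (582324 + 1546229)/((-22 - 2390724) + 2616116) = 2128553/(-2390746 + 2616116) = 2128553/225370 = 2128553*(1/225370) = 68663/7270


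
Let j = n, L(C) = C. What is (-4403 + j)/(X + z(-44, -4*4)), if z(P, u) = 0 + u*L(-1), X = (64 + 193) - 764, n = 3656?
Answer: 747/491 ≈ 1.5214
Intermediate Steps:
X = -507 (X = 257 - 764 = -507)
z(P, u) = -u (z(P, u) = 0 + u*(-1) = 0 - u = -u)
j = 3656
(-4403 + j)/(X + z(-44, -4*4)) = (-4403 + 3656)/(-507 - (-4)*4) = -747/(-507 - 1*(-16)) = -747/(-507 + 16) = -747/(-491) = -747*(-1/491) = 747/491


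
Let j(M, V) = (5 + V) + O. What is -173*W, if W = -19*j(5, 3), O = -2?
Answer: 19722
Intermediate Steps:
j(M, V) = 3 + V (j(M, V) = (5 + V) - 2 = 3 + V)
W = -114 (W = -19*(3 + 3) = -19*6 = -114)
-173*W = -173*(-114) = 19722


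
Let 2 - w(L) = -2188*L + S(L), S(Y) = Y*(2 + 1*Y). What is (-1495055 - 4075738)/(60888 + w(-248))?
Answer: 1856931/180914 ≈ 10.264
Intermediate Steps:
S(Y) = Y*(2 + Y)
w(L) = 2 + 2188*L - L*(2 + L) (w(L) = 2 - (-2188*L + L*(2 + L)) = 2 + (2188*L - L*(2 + L)) = 2 + 2188*L - L*(2 + L))
(-1495055 - 4075738)/(60888 + w(-248)) = (-1495055 - 4075738)/(60888 + (2 - 1*(-248)² + 2186*(-248))) = -5570793/(60888 + (2 - 1*61504 - 542128)) = -5570793/(60888 + (2 - 61504 - 542128)) = -5570793/(60888 - 603630) = -5570793/(-542742) = -5570793*(-1/542742) = 1856931/180914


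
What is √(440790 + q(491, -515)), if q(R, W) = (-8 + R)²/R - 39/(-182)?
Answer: √20850615347646/6874 ≈ 664.28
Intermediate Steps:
q(R, W) = 3/14 + (-8 + R)²/R (q(R, W) = (-8 + R)²/R - 39*(-1/182) = (-8 + R)²/R + 3/14 = 3/14 + (-8 + R)²/R)
√(440790 + q(491, -515)) = √(440790 + (3/14 + (-8 + 491)²/491)) = √(440790 + (3/14 + (1/491)*483²)) = √(440790 + (3/14 + (1/491)*233289)) = √(440790 + (3/14 + 233289/491)) = √(440790 + 3267519/6874) = √(3033257979/6874) = √20850615347646/6874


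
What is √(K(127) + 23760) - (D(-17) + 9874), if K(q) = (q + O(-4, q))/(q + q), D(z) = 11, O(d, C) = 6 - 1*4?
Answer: -9885 + √1532932926/254 ≈ -9730.9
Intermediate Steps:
O(d, C) = 2 (O(d, C) = 6 - 4 = 2)
K(q) = (2 + q)/(2*q) (K(q) = (q + 2)/(q + q) = (2 + q)/((2*q)) = (2 + q)*(1/(2*q)) = (2 + q)/(2*q))
√(K(127) + 23760) - (D(-17) + 9874) = √((½)*(2 + 127)/127 + 23760) - (11 + 9874) = √((½)*(1/127)*129 + 23760) - 1*9885 = √(129/254 + 23760) - 9885 = √(6035169/254) - 9885 = √1532932926/254 - 9885 = -9885 + √1532932926/254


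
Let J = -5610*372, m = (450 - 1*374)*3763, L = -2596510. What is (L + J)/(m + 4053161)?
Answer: -4683430/4339149 ≈ -1.0793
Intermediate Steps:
m = 285988 (m = (450 - 374)*3763 = 76*3763 = 285988)
J = -2086920
(L + J)/(m + 4053161) = (-2596510 - 2086920)/(285988 + 4053161) = -4683430/4339149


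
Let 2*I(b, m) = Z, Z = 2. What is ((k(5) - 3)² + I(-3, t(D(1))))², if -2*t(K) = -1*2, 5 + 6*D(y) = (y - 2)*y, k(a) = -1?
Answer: 289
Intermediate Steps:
D(y) = -⅚ + y*(-2 + y)/6 (D(y) = -⅚ + ((y - 2)*y)/6 = -⅚ + ((-2 + y)*y)/6 = -⅚ + (y*(-2 + y))/6 = -⅚ + y*(-2 + y)/6)
t(K) = 1 (t(K) = -(-1)*2/2 = -½*(-2) = 1)
I(b, m) = 1 (I(b, m) = (½)*2 = 1)
((k(5) - 3)² + I(-3, t(D(1))))² = ((-1 - 3)² + 1)² = ((-4)² + 1)² = (16 + 1)² = 17² = 289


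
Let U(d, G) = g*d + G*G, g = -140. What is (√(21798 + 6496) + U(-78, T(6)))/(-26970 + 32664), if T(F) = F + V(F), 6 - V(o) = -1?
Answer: 853/438 + √28294/5694 ≈ 1.9770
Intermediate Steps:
V(o) = 7 (V(o) = 6 - 1*(-1) = 6 + 1 = 7)
T(F) = 7 + F (T(F) = F + 7 = 7 + F)
U(d, G) = G² - 140*d (U(d, G) = -140*d + G*G = -140*d + G² = G² - 140*d)
(√(21798 + 6496) + U(-78, T(6)))/(-26970 + 32664) = (√(21798 + 6496) + ((7 + 6)² - 140*(-78)))/(-26970 + 32664) = (√28294 + (13² + 10920))/5694 = (√28294 + (169 + 10920))*(1/5694) = (√28294 + 11089)*(1/5694) = (11089 + √28294)*(1/5694) = 853/438 + √28294/5694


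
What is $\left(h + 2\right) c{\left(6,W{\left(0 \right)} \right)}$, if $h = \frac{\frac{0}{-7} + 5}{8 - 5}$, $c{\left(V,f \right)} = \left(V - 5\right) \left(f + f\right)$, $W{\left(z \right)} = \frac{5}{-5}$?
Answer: $- \frac{22}{3} \approx -7.3333$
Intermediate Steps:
$W{\left(z \right)} = -1$ ($W{\left(z \right)} = 5 \left(- \frac{1}{5}\right) = -1$)
$c{\left(V,f \right)} = 2 f \left(-5 + V\right)$ ($c{\left(V,f \right)} = \left(-5 + V\right) 2 f = 2 f \left(-5 + V\right)$)
$h = \frac{5}{3}$ ($h = \frac{0 \left(- \frac{1}{7}\right) + 5}{3} = \left(0 + 5\right) \frac{1}{3} = 5 \cdot \frac{1}{3} = \frac{5}{3} \approx 1.6667$)
$\left(h + 2\right) c{\left(6,W{\left(0 \right)} \right)} = \left(\frac{5}{3} + 2\right) 2 \left(-1\right) \left(-5 + 6\right) = \frac{11 \cdot 2 \left(-1\right) 1}{3} = \frac{11}{3} \left(-2\right) = - \frac{22}{3}$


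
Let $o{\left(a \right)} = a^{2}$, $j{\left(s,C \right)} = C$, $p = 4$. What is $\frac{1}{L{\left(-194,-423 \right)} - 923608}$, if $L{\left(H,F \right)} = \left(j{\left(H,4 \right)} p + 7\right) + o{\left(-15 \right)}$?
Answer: $- \frac{1}{923360} \approx -1.083 \cdot 10^{-6}$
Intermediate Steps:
$L{\left(H,F \right)} = 248$ ($L{\left(H,F \right)} = \left(4 \cdot 4 + 7\right) + \left(-15\right)^{2} = \left(16 + 7\right) + 225 = 23 + 225 = 248$)
$\frac{1}{L{\left(-194,-423 \right)} - 923608} = \frac{1}{248 - 923608} = \frac{1}{-923360} = - \frac{1}{923360}$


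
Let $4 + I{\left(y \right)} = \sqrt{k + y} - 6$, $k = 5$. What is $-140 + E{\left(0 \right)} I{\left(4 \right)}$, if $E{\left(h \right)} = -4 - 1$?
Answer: $-105$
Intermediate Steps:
$I{\left(y \right)} = -10 + \sqrt{5 + y}$ ($I{\left(y \right)} = -4 + \left(\sqrt{5 + y} - 6\right) = -4 + \left(-6 + \sqrt{5 + y}\right) = -10 + \sqrt{5 + y}$)
$E{\left(h \right)} = -5$ ($E{\left(h \right)} = -4 - 1 = -5$)
$-140 + E{\left(0 \right)} I{\left(4 \right)} = -140 - 5 \left(-10 + \sqrt{5 + 4}\right) = -140 - 5 \left(-10 + \sqrt{9}\right) = -140 - 5 \left(-10 + 3\right) = -140 - -35 = -140 + 35 = -105$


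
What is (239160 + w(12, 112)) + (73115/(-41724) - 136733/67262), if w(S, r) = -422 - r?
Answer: 334839427039933/1403219844 ≈ 2.3862e+5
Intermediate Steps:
(239160 + w(12, 112)) + (73115/(-41724) - 136733/67262) = (239160 + (-422 - 1*112)) + (73115/(-41724) - 136733/67262) = (239160 + (-422 - 112)) + (73115*(-1/41724) - 136733*1/67262) = (239160 - 534) + (-73115/41724 - 136733/67262) = 238626 - 5311454411/1403219844 = 334839427039933/1403219844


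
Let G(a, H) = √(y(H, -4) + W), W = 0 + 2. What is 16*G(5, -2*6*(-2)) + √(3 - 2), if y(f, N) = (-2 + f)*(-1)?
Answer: 1 + 32*I*√5 ≈ 1.0 + 71.554*I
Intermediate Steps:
y(f, N) = 2 - f
W = 2
G(a, H) = √(4 - H) (G(a, H) = √((2 - H) + 2) = √(4 - H))
16*G(5, -2*6*(-2)) + √(3 - 2) = 16*√(4 - (-2*6)*(-2)) + √(3 - 2) = 16*√(4 - (-12)*(-2)) + √1 = 16*√(4 - 1*24) + 1 = 16*√(4 - 24) + 1 = 16*√(-20) + 1 = 16*(2*I*√5) + 1 = 32*I*√5 + 1 = 1 + 32*I*√5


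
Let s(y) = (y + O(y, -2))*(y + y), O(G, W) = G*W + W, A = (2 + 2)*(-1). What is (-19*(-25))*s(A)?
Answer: -7600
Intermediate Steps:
A = -4 (A = 4*(-1) = -4)
O(G, W) = W + G*W
s(y) = 2*y*(-2 - y) (s(y) = (y - 2*(1 + y))*(y + y) = (y + (-2 - 2*y))*(2*y) = (-2 - y)*(2*y) = 2*y*(-2 - y))
(-19*(-25))*s(A) = (-19*(-25))*(2*(-4)*(-2 - 1*(-4))) = 475*(2*(-4)*(-2 + 4)) = 475*(2*(-4)*2) = 475*(-16) = -7600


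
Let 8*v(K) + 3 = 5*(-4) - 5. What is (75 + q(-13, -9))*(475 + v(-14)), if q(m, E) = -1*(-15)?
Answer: 42435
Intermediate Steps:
v(K) = -7/2 (v(K) = -3/8 + (5*(-4) - 5)/8 = -3/8 + (-20 - 5)/8 = -3/8 + (1/8)*(-25) = -3/8 - 25/8 = -7/2)
q(m, E) = 15
(75 + q(-13, -9))*(475 + v(-14)) = (75 + 15)*(475 - 7/2) = 90*(943/2) = 42435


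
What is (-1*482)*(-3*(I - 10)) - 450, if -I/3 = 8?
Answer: -49614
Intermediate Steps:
I = -24 (I = -3*8 = -24)
(-1*482)*(-3*(I - 10)) - 450 = (-1*482)*(-3*(-24 - 10)) - 450 = -(-1446)*(-34) - 450 = -482*102 - 450 = -49164 - 450 = -49614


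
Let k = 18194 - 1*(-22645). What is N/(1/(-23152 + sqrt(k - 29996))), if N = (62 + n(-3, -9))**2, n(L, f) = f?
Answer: -65033968 + 2809*sqrt(10843) ≈ -6.4741e+7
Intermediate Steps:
k = 40839 (k = 18194 + 22645 = 40839)
N = 2809 (N = (62 - 9)**2 = 53**2 = 2809)
N/(1/(-23152 + sqrt(k - 29996))) = 2809/(1/(-23152 + sqrt(40839 - 29996))) = 2809/(1/(-23152 + sqrt(10843))) = 2809*(-23152 + sqrt(10843)) = -65033968 + 2809*sqrt(10843)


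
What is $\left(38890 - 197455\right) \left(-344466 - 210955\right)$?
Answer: $88070330865$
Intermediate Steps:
$\left(38890 - 197455\right) \left(-344466 - 210955\right) = \left(-158565\right) \left(-555421\right) = 88070330865$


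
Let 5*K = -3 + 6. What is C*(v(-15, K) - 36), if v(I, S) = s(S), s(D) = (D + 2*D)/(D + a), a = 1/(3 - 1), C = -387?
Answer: 146286/11 ≈ 13299.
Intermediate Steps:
K = ⅗ (K = (-3 + 6)/5 = (⅕)*3 = ⅗ ≈ 0.60000)
a = ½ (a = 1/2 = ½ ≈ 0.50000)
s(D) = 3*D/(½ + D) (s(D) = (D + 2*D)/(D + ½) = (3*D)/(½ + D) = 3*D/(½ + D))
v(I, S) = 6*S/(1 + 2*S)
C*(v(-15, K) - 36) = -387*(6*(⅗)/(1 + 2*(⅗)) - 36) = -387*(6*(⅗)/(1 + 6/5) - 36) = -387*(6*(⅗)/(11/5) - 36) = -387*(6*(⅗)*(5/11) - 36) = -387*(18/11 - 36) = -387*(-378/11) = 146286/11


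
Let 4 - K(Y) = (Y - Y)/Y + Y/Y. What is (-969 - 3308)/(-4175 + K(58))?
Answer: 611/596 ≈ 1.0252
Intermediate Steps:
K(Y) = 3 (K(Y) = 4 - ((Y - Y)/Y + Y/Y) = 4 - (0/Y + 1) = 4 - (0 + 1) = 4 - 1*1 = 4 - 1 = 3)
(-969 - 3308)/(-4175 + K(58)) = (-969 - 3308)/(-4175 + 3) = -4277/(-4172) = -4277*(-1/4172) = 611/596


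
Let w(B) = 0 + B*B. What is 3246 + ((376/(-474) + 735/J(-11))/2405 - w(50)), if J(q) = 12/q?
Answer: 1700195773/2279940 ≈ 745.72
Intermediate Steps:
w(B) = B² (w(B) = 0 + B² = B²)
3246 + ((376/(-474) + 735/J(-11))/2405 - w(50)) = 3246 + ((376/(-474) + 735/((12/(-11))))/2405 - 1*50²) = 3246 + ((376*(-1/474) + 735/((12*(-1/11))))*(1/2405) - 1*2500) = 3246 + ((-188/237 + 735/(-12/11))*(1/2405) - 2500) = 3246 + ((-188/237 + 735*(-11/12))*(1/2405) - 2500) = 3246 + ((-188/237 - 2695/4)*(1/2405) - 2500) = 3246 + (-639467/948*1/2405 - 2500) = 3246 + (-639467/2279940 - 2500) = 3246 - 5700489467/2279940 = 1700195773/2279940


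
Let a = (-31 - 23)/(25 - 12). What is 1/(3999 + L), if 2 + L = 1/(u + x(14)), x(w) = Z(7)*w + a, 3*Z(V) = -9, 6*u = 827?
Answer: 7151/28582625 ≈ 0.00025019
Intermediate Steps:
a = -54/13 ≈ -4.1538
u = 827/6 (u = (1/6)*827 = 827/6 ≈ 137.83)
Z(V) = -3 (Z(V) = (1/3)*(-9) = -3)
x(w) = -54/13 - 3*w (x(w) = -3*w - 54/13 = -54/13 - 3*w)
L = -14224/7151 (L = -2 + 1/(827/6 + (-54/13 - 3*14)) = -2 + 1/(827/6 + (-54/13 - 42)) = -2 + 1/(827/6 - 600/13) = -2 + 1/(7151/78) = -2 + 78/7151 = -14224/7151 ≈ -1.9891)
1/(3999 + L) = 1/(3999 - 14224/7151) = 1/(28582625/7151) = 7151/28582625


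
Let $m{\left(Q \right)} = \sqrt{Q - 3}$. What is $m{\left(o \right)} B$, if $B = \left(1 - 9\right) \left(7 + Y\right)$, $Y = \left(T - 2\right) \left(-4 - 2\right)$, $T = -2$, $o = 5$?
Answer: $- 248 \sqrt{2} \approx -350.73$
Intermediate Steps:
$Y = 24$ ($Y = \left(-2 - 2\right) \left(-4 - 2\right) = \left(-4\right) \left(-6\right) = 24$)
$m{\left(Q \right)} = \sqrt{-3 + Q}$
$B = -248$ ($B = \left(1 - 9\right) \left(7 + 24\right) = \left(-8\right) 31 = -248$)
$m{\left(o \right)} B = \sqrt{-3 + 5} \left(-248\right) = \sqrt{2} \left(-248\right) = - 248 \sqrt{2}$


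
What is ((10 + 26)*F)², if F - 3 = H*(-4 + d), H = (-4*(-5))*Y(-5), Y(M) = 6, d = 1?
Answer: 165173904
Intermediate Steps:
H = 120 (H = -4*(-5)*6 = 20*6 = 120)
F = -357 (F = 3 + 120*(-4 + 1) = 3 + 120*(-3) = 3 - 360 = -357)
((10 + 26)*F)² = ((10 + 26)*(-357))² = (36*(-357))² = (-12852)² = 165173904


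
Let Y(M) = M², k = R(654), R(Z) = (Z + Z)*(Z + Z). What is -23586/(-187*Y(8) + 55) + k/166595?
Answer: 736691894/60140795 ≈ 12.249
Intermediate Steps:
R(Z) = 4*Z² (R(Z) = (2*Z)*(2*Z) = 4*Z²)
k = 1710864 (k = 4*654² = 4*427716 = 1710864)
-23586/(-187*Y(8) + 55) + k/166595 = -23586/(-187*8² + 55) + 1710864/166595 = -23586/(-187*64 + 55) + 1710864*(1/166595) = -23586/(-11968 + 55) + 1710864/166595 = -23586/(-11913) + 1710864/166595 = -23586*(-1/11913) + 1710864/166595 = 7862/3971 + 1710864/166595 = 736691894/60140795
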